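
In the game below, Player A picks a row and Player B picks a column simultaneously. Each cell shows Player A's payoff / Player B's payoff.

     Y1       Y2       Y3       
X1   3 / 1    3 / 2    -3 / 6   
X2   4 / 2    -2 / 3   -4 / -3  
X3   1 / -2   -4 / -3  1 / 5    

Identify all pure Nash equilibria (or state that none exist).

Find each player's best response to every opponent strategy; NE are the intersections.
Player A's best responses — vs Y1: X2 (payoff 4); vs Y2: X1 (payoff 3); vs Y3: X3 (payoff 1).
Player B's best responses — vs X1: Y3 (payoff 6); vs X2: Y2 (payoff 3); vs X3: Y3 (payoff 5).
The only mutual best response is (X3, Y3); neither player gains by switching there.

(X3, Y3)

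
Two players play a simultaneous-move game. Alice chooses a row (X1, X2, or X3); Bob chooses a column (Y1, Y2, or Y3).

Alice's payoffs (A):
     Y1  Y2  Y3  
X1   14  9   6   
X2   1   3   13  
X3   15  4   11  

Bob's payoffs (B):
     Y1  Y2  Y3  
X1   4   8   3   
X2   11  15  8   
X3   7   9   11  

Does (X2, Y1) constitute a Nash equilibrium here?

No

Holding Bob at Y1: Alice gets 1 from X2 but could get 15 by switching to X3. Alice has a profitable deviation.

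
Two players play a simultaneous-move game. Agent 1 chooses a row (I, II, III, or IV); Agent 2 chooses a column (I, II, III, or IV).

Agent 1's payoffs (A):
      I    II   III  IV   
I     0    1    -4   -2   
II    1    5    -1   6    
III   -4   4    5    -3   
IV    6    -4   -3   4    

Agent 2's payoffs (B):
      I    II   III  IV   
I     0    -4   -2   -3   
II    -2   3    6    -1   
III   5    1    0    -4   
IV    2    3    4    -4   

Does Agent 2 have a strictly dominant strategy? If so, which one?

No strictly dominant strategy

Check whether one of Agent 2's strategies beats all alternatives regardless of what the opponent does.
I is not dominant: against II, II gives 3 > -2.
II is not dominant: against I, I gives 0 > -4.
III is not dominant: against I, I gives 0 > -2.
IV is not dominant: against I, I gives 0 > -3.
No single strategy is best against every opponent action.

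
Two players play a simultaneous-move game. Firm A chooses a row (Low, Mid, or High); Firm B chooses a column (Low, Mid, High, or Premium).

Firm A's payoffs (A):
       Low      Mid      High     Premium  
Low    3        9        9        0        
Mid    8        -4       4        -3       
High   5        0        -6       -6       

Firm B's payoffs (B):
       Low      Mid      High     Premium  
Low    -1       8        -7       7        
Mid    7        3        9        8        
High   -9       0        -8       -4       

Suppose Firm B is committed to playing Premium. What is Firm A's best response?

Low

With Firm B fixed at Premium, Firm A's payoffs are: Low → 0, Mid → -3, High → -6.
The maximum is 0, achieved by Low.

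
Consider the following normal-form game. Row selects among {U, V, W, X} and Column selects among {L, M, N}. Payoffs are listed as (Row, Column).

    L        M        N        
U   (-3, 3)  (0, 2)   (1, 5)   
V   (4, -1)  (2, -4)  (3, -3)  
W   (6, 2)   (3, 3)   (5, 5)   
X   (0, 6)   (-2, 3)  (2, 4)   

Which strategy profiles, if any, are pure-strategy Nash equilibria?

A profile is a Nash equilibrium when each player is best-responding to the other.
Row's best responses — vs L: W (payoff 6); vs M: W (payoff 3); vs N: W (payoff 5).
Column's best responses — vs U: N (payoff 5); vs V: L (payoff -1); vs W: N (payoff 5); vs X: L (payoff 6).
The only mutual best response is (W, N); neither player gains by switching there.

(W, N)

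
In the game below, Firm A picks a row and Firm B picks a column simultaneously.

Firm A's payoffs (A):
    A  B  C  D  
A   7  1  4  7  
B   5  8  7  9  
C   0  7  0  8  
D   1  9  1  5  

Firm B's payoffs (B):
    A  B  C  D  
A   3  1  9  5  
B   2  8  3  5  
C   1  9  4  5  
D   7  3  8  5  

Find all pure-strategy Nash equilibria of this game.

There is no pure-strategy Nash equilibrium

A profile is a Nash equilibrium when each player is best-responding to the other.
Firm A's best responses — vs A: A (payoff 7); vs B: D (payoff 9); vs C: B (payoff 7); vs D: B (payoff 9).
Firm B's best responses — vs A: C (payoff 9); vs B: B (payoff 8); vs C: B (payoff 9); vs D: C (payoff 8).
No cell has both players best-responding. For instance, Firm A's best reply to B is D, but against D Firm B prefers C over B.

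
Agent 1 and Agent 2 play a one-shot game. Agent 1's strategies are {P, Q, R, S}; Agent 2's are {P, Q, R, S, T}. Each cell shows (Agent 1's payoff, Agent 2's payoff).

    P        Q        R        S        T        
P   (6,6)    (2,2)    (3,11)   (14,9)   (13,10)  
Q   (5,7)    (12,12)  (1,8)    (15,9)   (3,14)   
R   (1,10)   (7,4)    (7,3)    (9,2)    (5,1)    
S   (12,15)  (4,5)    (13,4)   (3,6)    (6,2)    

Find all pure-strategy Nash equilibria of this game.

(S, P)

Find each player's best response to every opponent strategy; NE are the intersections.
Agent 1's best responses — vs P: S (payoff 12); vs Q: Q (payoff 12); vs R: S (payoff 13); vs S: Q (payoff 15); vs T: P (payoff 13).
Agent 2's best responses — vs P: R (payoff 11); vs Q: T (payoff 14); vs R: P (payoff 10); vs S: P (payoff 15).
The only mutual best response is (S, P); neither player gains by switching there.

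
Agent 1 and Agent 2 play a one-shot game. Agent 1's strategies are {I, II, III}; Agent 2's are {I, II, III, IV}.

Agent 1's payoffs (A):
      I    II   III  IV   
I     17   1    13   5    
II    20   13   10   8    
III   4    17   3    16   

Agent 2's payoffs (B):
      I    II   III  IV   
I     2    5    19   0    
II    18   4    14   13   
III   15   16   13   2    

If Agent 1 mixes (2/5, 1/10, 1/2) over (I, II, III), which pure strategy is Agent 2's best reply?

Agent 2's best reply maximizes expected payoff against the mix.
I: (2/5)·2 + (1/10)·18 + (1/2)·15 = 101/10
II: (2/5)·5 + (1/10)·4 + (1/2)·16 = 52/5
III: (2/5)·19 + (1/10)·14 + (1/2)·13 = 31/2
IV: (2/5)·0 + (1/10)·13 + (1/2)·2 = 23/10
Highest expected payoff is 31/2, from III.

III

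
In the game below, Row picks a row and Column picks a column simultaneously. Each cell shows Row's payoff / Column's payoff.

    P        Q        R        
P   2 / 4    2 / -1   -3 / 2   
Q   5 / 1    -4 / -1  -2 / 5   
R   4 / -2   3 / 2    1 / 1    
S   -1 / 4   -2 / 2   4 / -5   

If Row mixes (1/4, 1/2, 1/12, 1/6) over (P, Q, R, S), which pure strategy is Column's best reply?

Compute Column's expected payoff from each pure strategy against the given mix.
P: (1/4)·4 + (1/2)·1 + (1/12)·(-2) + (1/6)·4 = 2
Q: (1/4)·(-1) + (1/2)·(-1) + (1/12)·2 + (1/6)·2 = -1/4
R: (1/4)·2 + (1/2)·5 + (1/12)·1 + (1/6)·(-5) = 9/4
Highest expected payoff is 9/4, from R.

R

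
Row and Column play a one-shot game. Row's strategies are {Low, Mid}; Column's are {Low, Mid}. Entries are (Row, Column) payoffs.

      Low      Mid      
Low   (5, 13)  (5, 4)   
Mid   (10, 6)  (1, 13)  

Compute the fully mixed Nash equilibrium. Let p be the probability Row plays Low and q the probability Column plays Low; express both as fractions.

Each player's mixing probability is pinned down by making the *other* player indifferent.
Column indifferent between Low and Mid: p·13 + (1−p)·6 = p·4 + (1−p)·13 ⟹ 6 + 7p = 13 + (-9)p ⟹ p = 7/16.
Row indifferent between Low and Mid: q·5 + (1−q)·5 = q·10 + (1−q)·1 ⟹ 5 + 0q = 1 + 9q ⟹ q = 4/9.

p = 7/16, q = 4/9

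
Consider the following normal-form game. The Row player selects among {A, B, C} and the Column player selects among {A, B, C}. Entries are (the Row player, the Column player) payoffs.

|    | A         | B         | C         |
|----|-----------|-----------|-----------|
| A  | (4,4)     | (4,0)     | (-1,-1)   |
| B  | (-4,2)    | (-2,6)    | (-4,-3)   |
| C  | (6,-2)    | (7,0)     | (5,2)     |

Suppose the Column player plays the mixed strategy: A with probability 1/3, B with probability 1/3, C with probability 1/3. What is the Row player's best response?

The Row player's best reply maximizes expected payoff against the mix.
A: (1/3)·4 + (1/3)·4 + (1/3)·(-1) = 7/3
B: (1/3)·(-4) + (1/3)·(-2) + (1/3)·(-4) = -10/3
C: (1/3)·6 + (1/3)·7 + (1/3)·5 = 6
Highest expected payoff is 6, from C.

C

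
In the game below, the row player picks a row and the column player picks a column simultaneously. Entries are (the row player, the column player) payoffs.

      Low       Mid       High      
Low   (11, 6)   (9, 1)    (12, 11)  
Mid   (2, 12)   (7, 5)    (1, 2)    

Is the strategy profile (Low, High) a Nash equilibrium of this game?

Holding the column player at High: the row player gets 12 from Low, versus 1 from Mid. No profitable deviation for the row player.
Holding the row player at Low: the column player gets 11 from High, versus 6 from Low, 1 from Mid. No profitable deviation for the column player either.

Yes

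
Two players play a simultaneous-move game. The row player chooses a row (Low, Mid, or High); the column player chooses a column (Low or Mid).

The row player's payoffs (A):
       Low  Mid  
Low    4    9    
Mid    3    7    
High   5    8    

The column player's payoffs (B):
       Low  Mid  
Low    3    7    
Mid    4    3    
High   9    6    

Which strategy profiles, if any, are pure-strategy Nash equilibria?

(Low, Mid) and (High, Low)

A profile is a Nash equilibrium when each player is best-responding to the other.
The row player's best responses — vs Low: High (payoff 5); vs Mid: Low (payoff 9).
The column player's best responses — vs Low: Mid (payoff 7); vs Mid: Low (payoff 4); vs High: Low (payoff 9).
Mutual best responses occur at (Low, Mid) and (High, Low); at each, neither player gains by switching.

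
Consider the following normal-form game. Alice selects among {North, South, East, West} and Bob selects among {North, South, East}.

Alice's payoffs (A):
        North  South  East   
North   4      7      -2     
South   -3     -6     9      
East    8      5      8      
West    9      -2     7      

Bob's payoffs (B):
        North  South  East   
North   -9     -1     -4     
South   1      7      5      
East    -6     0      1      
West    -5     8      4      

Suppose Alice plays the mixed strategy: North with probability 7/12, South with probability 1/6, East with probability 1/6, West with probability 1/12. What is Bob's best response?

Bob's best reply maximizes expected payoff against the mix.
North: (7/12)·(-9) + (1/6)·1 + (1/6)·(-6) + (1/12)·(-5) = -13/2
South: (7/12)·(-1) + (1/6)·7 + (1/6)·0 + (1/12)·8 = 5/4
East: (7/12)·(-4) + (1/6)·5 + (1/6)·1 + (1/12)·4 = -1
Highest expected payoff is 5/4, from South.

South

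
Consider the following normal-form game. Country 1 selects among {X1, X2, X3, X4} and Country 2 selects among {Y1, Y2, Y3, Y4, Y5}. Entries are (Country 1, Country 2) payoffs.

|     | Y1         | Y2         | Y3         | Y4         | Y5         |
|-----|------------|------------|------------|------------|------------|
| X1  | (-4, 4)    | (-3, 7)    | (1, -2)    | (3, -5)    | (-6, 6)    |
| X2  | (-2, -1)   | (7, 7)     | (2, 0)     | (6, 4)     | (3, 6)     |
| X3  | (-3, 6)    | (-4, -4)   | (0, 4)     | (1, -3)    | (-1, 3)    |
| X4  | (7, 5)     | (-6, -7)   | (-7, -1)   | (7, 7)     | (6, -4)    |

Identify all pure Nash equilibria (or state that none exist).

(X2, Y2) and (X4, Y4)

Find each player's best response to every opponent strategy; NE are the intersections.
Country 1's best responses — vs Y1: X4 (payoff 7); vs Y2: X2 (payoff 7); vs Y3: X2 (payoff 2); vs Y4: X4 (payoff 7); vs Y5: X4 (payoff 6).
Country 2's best responses — vs X1: Y2 (payoff 7); vs X2: Y2 (payoff 7); vs X3: Y1 (payoff 6); vs X4: Y4 (payoff 7).
Mutual best responses occur at (X2, Y2) and (X4, Y4); at each, neither player gains by switching.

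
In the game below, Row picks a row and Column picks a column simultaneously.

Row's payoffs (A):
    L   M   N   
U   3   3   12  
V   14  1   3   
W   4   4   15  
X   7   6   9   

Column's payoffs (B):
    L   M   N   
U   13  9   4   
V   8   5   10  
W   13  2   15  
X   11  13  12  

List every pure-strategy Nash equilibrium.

Check mutual best responses: a cell is a NE iff neither player can gain by unilaterally deviating.
Row's best responses — vs L: V (payoff 14); vs M: X (payoff 6); vs N: W (payoff 15).
Column's best responses — vs U: L (payoff 13); vs V: N (payoff 10); vs W: N (payoff 15); vs X: M (payoff 13).
Mutual best responses occur at (W, N) and (X, M); at each, neither player gains by switching.

(W, N) and (X, M)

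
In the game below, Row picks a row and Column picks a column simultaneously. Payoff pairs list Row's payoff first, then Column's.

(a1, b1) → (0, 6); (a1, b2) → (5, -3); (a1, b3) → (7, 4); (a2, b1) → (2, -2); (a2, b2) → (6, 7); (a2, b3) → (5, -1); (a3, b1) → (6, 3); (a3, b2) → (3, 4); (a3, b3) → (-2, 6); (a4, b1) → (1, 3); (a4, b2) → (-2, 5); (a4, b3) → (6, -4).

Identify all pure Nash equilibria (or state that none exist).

A profile is a Nash equilibrium when each player is best-responding to the other.
Row's best responses — vs b1: a3 (payoff 6); vs b2: a2 (payoff 6); vs b3: a1 (payoff 7).
Column's best responses — vs a1: b1 (payoff 6); vs a2: b2 (payoff 7); vs a3: b3 (payoff 6); vs a4: b2 (payoff 5).
The only mutual best response is (a2, b2); neither player gains by switching there.

(a2, b2)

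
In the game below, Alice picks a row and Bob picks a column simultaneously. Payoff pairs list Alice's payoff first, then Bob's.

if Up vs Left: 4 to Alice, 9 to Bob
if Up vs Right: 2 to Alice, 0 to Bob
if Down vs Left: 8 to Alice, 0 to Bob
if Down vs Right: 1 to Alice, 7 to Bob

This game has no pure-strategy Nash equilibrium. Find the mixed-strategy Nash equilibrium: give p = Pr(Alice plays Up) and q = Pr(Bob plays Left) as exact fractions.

Each player's mixing probability is pinned down by making the *other* player indifferent.
Bob indifferent between Left and Right: p·9 + (1−p)·0 = p·0 + (1−p)·7 ⟹ 0 + 9p = 7 + (-7)p ⟹ p = 7/16.
Alice indifferent between Up and Down: q·4 + (1−q)·2 = q·8 + (1−q)·1 ⟹ 2 + 2q = 1 + 7q ⟹ q = 1/5.

p = 7/16, q = 1/5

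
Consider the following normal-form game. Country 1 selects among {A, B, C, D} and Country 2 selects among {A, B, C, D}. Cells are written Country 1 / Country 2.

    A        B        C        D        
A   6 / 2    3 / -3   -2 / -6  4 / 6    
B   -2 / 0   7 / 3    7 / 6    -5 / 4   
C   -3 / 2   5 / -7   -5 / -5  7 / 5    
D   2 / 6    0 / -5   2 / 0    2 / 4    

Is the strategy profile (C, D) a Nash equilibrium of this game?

Yes

Holding Country 2 at D: Country 1 gets 7 from C, versus 4 from A, -5 from B, 2 from D. No profitable deviation for Country 1.
Holding Country 1 at C: Country 2 gets 5 from D, versus 2 from A, -7 from B, -5 from C. No profitable deviation for Country 2 either.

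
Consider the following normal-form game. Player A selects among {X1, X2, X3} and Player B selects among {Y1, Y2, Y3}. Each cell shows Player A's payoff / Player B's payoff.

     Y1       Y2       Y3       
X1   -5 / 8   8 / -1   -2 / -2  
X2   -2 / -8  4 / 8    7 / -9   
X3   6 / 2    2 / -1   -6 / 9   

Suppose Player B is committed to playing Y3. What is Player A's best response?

With Player B fixed at Y3, Player A's payoffs are: X1 → -2, X2 → 7, X3 → -6.
The maximum is 7, achieved by X2.

X2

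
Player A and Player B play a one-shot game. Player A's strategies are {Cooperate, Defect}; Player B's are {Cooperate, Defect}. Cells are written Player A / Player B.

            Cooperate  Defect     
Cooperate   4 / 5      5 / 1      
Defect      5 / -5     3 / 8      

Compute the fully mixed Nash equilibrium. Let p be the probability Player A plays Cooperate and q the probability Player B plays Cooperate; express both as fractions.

In a mixed NE each player is indifferent between their pure strategies, so the opponent's mix sets the indifference.
Player B indifferent between Cooperate and Defect: p·5 + (1−p)·(-5) = p·1 + (1−p)·8 ⟹ (-5) + 10p = 8 + (-7)p ⟹ p = 13/17.
Player A indifferent between Cooperate and Defect: q·4 + (1−q)·5 = q·5 + (1−q)·3 ⟹ 5 + (-1)q = 3 + 2q ⟹ q = 2/3.

p = 13/17, q = 2/3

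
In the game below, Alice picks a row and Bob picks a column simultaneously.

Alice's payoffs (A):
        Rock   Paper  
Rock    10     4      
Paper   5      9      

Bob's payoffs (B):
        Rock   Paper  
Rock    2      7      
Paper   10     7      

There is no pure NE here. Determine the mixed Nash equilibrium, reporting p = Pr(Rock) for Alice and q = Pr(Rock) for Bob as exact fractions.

Each player's mixing probability is pinned down by making the *other* player indifferent.
Bob indifferent between Rock and Paper: p·2 + (1−p)·10 = p·7 + (1−p)·7 ⟹ 10 + (-8)p = 7 + 0p ⟹ p = 3/8.
Alice indifferent between Rock and Paper: q·10 + (1−q)·4 = q·5 + (1−q)·9 ⟹ 4 + 6q = 9 + (-4)q ⟹ q = 1/2.

p = 3/8, q = 1/2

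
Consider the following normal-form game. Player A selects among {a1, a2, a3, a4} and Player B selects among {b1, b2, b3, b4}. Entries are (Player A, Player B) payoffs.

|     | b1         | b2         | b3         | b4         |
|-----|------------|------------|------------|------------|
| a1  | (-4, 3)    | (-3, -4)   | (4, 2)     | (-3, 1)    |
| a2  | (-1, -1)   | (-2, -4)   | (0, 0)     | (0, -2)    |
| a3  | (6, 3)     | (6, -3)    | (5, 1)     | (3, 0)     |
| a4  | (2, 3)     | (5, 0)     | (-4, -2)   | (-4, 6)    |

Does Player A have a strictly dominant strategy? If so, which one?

a3

A strategy is strictly dominant if it gives Player A a strictly higher payoff than every other strategy, against every choice by the opponent.
a3 strictly dominates: vs b1: 6 > each of {-4, -1, 2}; vs b2: 6 > each of {-3, -2, 5}; vs b3: 5 > each of {4, 0, -4}; vs b4: 3 > each of {-3, 0, -4}.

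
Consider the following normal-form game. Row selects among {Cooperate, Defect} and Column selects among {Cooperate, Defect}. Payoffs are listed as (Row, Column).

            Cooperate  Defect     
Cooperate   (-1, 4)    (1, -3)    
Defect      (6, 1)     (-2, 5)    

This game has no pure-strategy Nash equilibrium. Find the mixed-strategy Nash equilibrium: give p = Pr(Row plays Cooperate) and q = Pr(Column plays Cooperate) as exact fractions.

In a mixed NE each player is indifferent between their pure strategies, so the opponent's mix sets the indifference.
Column indifferent between Cooperate and Defect: p·4 + (1−p)·1 = p·(-3) + (1−p)·5 ⟹ 1 + 3p = 5 + (-8)p ⟹ p = 4/11.
Row indifferent between Cooperate and Defect: q·(-1) + (1−q)·1 = q·6 + (1−q)·(-2) ⟹ 1 + (-2)q = (-2) + 8q ⟹ q = 3/10.

p = 4/11, q = 3/10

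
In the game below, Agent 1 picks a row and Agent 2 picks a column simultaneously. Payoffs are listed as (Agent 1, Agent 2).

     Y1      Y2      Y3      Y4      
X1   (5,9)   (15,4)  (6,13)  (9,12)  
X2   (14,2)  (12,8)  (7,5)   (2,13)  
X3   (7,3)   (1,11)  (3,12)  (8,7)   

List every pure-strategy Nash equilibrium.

No pure-strategy Nash equilibrium

A profile is a Nash equilibrium when each player is best-responding to the other.
Agent 1's best responses — vs Y1: X2 (payoff 14); vs Y2: X1 (payoff 15); vs Y3: X2 (payoff 7); vs Y4: X1 (payoff 9).
Agent 2's best responses — vs X1: Y3 (payoff 13); vs X2: Y4 (payoff 13); vs X3: Y3 (payoff 12).
No cell has both players best-responding. For instance, Agent 1's best reply to Y3 is X2, but against X2 Agent 2 prefers Y4 over Y3.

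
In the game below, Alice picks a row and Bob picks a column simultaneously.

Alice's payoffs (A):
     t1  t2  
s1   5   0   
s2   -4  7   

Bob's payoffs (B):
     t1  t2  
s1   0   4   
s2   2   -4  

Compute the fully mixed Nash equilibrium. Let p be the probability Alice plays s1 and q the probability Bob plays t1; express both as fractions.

p = 3/5, q = 7/16

Each player's mixing probability is pinned down by making the *other* player indifferent.
Bob indifferent between t1 and t2: p·0 + (1−p)·2 = p·4 + (1−p)·(-4) ⟹ 2 + (-2)p = (-4) + 8p ⟹ p = 3/5.
Alice indifferent between s1 and s2: q·5 + (1−q)·0 = q·(-4) + (1−q)·7 ⟹ 0 + 5q = 7 + (-11)q ⟹ q = 7/16.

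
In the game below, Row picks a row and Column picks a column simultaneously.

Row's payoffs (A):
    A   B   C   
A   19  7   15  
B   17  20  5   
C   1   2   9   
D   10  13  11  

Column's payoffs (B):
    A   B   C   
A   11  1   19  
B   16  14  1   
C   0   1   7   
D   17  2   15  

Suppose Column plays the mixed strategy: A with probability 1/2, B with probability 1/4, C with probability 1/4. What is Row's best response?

A

Row's best reply maximizes expected payoff against the mix.
A: (1/2)·19 + (1/4)·7 + (1/4)·15 = 15
B: (1/2)·17 + (1/4)·20 + (1/4)·5 = 59/4
C: (1/2)·1 + (1/4)·2 + (1/4)·9 = 13/4
D: (1/2)·10 + (1/4)·13 + (1/4)·11 = 11
Highest expected payoff is 15, from A.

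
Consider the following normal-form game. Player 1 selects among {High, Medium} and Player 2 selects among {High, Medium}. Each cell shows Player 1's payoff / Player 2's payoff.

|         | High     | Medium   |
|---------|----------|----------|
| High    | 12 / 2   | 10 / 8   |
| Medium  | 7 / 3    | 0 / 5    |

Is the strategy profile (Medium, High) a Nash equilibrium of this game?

Holding Player 2 at High: Player 1 gets 7 from Medium but could get 12 by switching to High. Player 1 has a profitable deviation.

No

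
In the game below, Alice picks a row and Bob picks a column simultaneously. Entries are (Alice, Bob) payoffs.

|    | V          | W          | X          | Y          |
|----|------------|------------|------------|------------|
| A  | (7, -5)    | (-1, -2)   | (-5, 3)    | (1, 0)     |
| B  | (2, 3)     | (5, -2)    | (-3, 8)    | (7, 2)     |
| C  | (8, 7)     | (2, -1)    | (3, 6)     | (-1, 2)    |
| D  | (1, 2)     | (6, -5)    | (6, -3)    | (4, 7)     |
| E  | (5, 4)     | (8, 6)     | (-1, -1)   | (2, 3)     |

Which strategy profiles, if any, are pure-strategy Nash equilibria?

Check mutual best responses: a cell is a NE iff neither player can gain by unilaterally deviating.
Alice's best responses — vs V: C (payoff 8); vs W: E (payoff 8); vs X: D (payoff 6); vs Y: B (payoff 7).
Bob's best responses — vs A: X (payoff 3); vs B: X (payoff 8); vs C: V (payoff 7); vs D: Y (payoff 7); vs E: W (payoff 6).
Mutual best responses occur at (C, V) and (E, W); at each, neither player gains by switching.

(C, V) and (E, W)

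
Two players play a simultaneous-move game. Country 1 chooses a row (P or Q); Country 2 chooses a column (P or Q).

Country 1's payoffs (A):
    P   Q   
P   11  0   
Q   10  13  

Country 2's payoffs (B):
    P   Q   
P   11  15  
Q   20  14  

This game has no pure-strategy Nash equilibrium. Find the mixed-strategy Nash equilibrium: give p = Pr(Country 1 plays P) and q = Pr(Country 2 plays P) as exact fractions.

In a mixed NE each player is indifferent between their pure strategies, so the opponent's mix sets the indifference.
Country 2 indifferent between P and Q: p·11 + (1−p)·20 = p·15 + (1−p)·14 ⟹ 20 + (-9)p = 14 + 1p ⟹ p = 3/5.
Country 1 indifferent between P and Q: q·11 + (1−q)·0 = q·10 + (1−q)·13 ⟹ 0 + 11q = 13 + (-3)q ⟹ q = 13/14.

p = 3/5, q = 13/14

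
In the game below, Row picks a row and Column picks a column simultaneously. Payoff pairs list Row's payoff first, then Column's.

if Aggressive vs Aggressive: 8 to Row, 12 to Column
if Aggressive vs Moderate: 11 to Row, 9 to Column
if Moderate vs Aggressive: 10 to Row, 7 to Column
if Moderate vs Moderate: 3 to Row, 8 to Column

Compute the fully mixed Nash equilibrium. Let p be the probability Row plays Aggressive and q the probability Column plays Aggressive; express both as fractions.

p = 1/4, q = 4/5

Each player's mixing probability is pinned down by making the *other* player indifferent.
Column indifferent between Aggressive and Moderate: p·12 + (1−p)·7 = p·9 + (1−p)·8 ⟹ 7 + 5p = 8 + 1p ⟹ p = 1/4.
Row indifferent between Aggressive and Moderate: q·8 + (1−q)·11 = q·10 + (1−q)·3 ⟹ 11 + (-3)q = 3 + 7q ⟹ q = 4/5.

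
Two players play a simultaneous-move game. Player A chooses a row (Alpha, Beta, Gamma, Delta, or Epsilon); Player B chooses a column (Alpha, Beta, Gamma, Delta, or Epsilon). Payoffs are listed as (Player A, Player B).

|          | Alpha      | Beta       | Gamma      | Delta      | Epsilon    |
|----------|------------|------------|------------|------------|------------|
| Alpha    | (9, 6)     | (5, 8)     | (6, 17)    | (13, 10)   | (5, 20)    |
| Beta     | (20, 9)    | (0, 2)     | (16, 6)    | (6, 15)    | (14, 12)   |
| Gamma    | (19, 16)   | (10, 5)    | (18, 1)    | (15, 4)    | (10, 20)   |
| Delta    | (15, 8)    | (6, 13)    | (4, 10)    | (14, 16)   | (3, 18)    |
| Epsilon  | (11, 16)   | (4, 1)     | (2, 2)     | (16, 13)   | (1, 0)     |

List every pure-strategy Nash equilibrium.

No pure-strategy Nash equilibrium

Check mutual best responses: a cell is a NE iff neither player can gain by unilaterally deviating.
Player A's best responses — vs Alpha: Beta (payoff 20); vs Beta: Gamma (payoff 10); vs Gamma: Gamma (payoff 18); vs Delta: Epsilon (payoff 16); vs Epsilon: Beta (payoff 14).
Player B's best responses — vs Alpha: Epsilon (payoff 20); vs Beta: Delta (payoff 15); vs Gamma: Epsilon (payoff 20); vs Delta: Epsilon (payoff 18); vs Epsilon: Alpha (payoff 16).
No cell has both players best-responding. For instance, Player A's best reply to Beta is Gamma, but against Gamma Player B prefers Epsilon over Beta.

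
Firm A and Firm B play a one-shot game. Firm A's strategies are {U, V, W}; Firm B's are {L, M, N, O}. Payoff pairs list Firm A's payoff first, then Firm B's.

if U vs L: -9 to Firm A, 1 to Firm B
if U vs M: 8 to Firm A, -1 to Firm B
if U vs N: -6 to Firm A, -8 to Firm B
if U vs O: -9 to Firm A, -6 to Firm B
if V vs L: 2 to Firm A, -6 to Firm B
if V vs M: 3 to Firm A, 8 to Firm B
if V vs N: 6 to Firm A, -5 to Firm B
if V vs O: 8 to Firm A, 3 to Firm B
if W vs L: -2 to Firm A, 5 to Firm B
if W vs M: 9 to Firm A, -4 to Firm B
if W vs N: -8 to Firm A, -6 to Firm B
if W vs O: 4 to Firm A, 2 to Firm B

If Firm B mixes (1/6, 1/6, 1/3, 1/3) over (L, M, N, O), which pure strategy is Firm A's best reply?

V

Compute Firm A's expected payoff from each pure strategy against the given mix.
U: (1/6)·(-9) + (1/6)·8 + (1/3)·(-6) + (1/3)·(-9) = -31/6
V: (1/6)·2 + (1/6)·3 + (1/3)·6 + (1/3)·8 = 11/2
W: (1/6)·(-2) + (1/6)·9 + (1/3)·(-8) + (1/3)·4 = -1/6
Highest expected payoff is 11/2, from V.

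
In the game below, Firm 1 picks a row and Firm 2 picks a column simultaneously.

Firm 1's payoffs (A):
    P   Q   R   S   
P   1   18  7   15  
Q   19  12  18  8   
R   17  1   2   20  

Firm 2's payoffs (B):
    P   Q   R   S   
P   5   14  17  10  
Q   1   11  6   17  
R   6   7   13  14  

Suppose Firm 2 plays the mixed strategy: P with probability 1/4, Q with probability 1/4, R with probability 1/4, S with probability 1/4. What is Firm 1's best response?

Firm 1's best reply maximizes expected payoff against the mix.
P: (1/4)·1 + (1/4)·18 + (1/4)·7 + (1/4)·15 = 41/4
Q: (1/4)·19 + (1/4)·12 + (1/4)·18 + (1/4)·8 = 57/4
R: (1/4)·17 + (1/4)·1 + (1/4)·2 + (1/4)·20 = 10
Highest expected payoff is 57/4, from Q.

Q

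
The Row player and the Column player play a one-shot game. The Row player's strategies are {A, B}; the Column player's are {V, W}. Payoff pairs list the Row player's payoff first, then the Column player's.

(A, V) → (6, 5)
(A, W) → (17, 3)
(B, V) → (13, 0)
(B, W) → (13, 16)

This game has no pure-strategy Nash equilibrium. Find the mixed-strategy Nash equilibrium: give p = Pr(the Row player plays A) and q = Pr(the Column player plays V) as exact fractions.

In a mixed NE each player is indifferent between their pure strategies, so the opponent's mix sets the indifference.
The Column player indifferent between V and W: p·5 + (1−p)·0 = p·3 + (1−p)·16 ⟹ 0 + 5p = 16 + (-13)p ⟹ p = 8/9.
The Row player indifferent between A and B: q·6 + (1−q)·17 = q·13 + (1−q)·13 ⟹ 17 + (-11)q = 13 + 0q ⟹ q = 4/11.

p = 8/9, q = 4/11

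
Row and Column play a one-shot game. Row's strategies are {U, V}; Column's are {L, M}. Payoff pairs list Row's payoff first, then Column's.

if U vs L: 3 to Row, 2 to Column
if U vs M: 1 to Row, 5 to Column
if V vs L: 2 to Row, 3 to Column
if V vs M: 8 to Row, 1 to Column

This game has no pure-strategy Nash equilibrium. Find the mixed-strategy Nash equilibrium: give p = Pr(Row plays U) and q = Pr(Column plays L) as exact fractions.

In a mixed NE each player is indifferent between their pure strategies, so the opponent's mix sets the indifference.
Column indifferent between L and M: p·2 + (1−p)·3 = p·5 + (1−p)·1 ⟹ 3 + (-1)p = 1 + 4p ⟹ p = 2/5.
Row indifferent between U and V: q·3 + (1−q)·1 = q·2 + (1−q)·8 ⟹ 1 + 2q = 8 + (-6)q ⟹ q = 7/8.

p = 2/5, q = 7/8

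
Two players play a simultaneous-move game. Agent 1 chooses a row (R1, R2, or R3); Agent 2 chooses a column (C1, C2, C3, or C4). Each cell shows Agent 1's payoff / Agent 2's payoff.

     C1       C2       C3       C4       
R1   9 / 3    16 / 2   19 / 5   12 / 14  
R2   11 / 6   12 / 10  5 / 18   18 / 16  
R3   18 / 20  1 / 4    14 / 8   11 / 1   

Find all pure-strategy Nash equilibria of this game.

(R3, C1)

Check mutual best responses: a cell is a NE iff neither player can gain by unilaterally deviating.
Agent 1's best responses — vs C1: R3 (payoff 18); vs C2: R1 (payoff 16); vs C3: R1 (payoff 19); vs C4: R2 (payoff 18).
Agent 2's best responses — vs R1: C4 (payoff 14); vs R2: C3 (payoff 18); vs R3: C1 (payoff 20).
The only mutual best response is (R3, C1); neither player gains by switching there.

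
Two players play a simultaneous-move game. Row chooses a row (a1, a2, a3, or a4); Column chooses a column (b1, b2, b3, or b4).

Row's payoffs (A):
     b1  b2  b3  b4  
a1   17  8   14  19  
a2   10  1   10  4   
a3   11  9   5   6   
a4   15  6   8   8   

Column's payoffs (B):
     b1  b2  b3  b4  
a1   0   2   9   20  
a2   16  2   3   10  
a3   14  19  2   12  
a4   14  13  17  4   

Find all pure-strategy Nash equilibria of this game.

Check mutual best responses: a cell is a NE iff neither player can gain by unilaterally deviating.
Row's best responses — vs b1: a1 (payoff 17); vs b2: a3 (payoff 9); vs b3: a1 (payoff 14); vs b4: a1 (payoff 19).
Column's best responses — vs a1: b4 (payoff 20); vs a2: b1 (payoff 16); vs a3: b2 (payoff 19); vs a4: b3 (payoff 17).
Mutual best responses occur at (a1, b4) and (a3, b2); at each, neither player gains by switching.

(a1, b4) and (a3, b2)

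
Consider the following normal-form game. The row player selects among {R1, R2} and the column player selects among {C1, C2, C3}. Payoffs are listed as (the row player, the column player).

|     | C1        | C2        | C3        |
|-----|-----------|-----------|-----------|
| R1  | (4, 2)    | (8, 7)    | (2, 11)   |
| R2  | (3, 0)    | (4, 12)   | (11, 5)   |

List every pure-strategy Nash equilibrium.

None

Check mutual best responses: a cell is a NE iff neither player can gain by unilaterally deviating.
The row player's best responses — vs C1: R1 (payoff 4); vs C2: R1 (payoff 8); vs C3: R2 (payoff 11).
The column player's best responses — vs R1: C3 (payoff 11); vs R2: C2 (payoff 12).
No cell has both players best-responding. For instance, the row player's best reply to C3 is R2, but against R2 the column player prefers C2 over C3.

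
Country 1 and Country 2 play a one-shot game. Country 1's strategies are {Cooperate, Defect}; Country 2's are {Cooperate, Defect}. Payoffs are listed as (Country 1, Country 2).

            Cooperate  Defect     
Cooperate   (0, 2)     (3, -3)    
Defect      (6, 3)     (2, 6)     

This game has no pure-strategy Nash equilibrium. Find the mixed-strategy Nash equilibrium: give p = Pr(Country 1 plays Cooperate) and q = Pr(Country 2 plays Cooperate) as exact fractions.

In a mixed NE each player is indifferent between their pure strategies, so the opponent's mix sets the indifference.
Country 2 indifferent between Cooperate and Defect: p·2 + (1−p)·3 = p·(-3) + (1−p)·6 ⟹ 3 + (-1)p = 6 + (-9)p ⟹ p = 3/8.
Country 1 indifferent between Cooperate and Defect: q·0 + (1−q)·3 = q·6 + (1−q)·2 ⟹ 3 + (-3)q = 2 + 4q ⟹ q = 1/7.

p = 3/8, q = 1/7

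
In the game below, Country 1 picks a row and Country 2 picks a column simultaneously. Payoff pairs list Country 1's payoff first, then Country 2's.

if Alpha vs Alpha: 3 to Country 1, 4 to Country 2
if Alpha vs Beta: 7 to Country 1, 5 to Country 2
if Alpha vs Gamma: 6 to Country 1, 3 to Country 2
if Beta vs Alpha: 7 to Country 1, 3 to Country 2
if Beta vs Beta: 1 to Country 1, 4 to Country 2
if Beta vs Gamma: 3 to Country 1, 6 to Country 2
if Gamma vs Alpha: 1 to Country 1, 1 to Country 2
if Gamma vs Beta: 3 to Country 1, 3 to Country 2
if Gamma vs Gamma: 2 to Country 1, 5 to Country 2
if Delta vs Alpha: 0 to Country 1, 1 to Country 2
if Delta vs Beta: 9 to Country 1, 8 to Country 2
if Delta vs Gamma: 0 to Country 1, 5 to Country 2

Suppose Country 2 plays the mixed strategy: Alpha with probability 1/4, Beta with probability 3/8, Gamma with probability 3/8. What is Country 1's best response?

Alpha

Compute Country 1's expected payoff from each pure strategy against the given mix.
Alpha: (1/4)·3 + (3/8)·7 + (3/8)·6 = 45/8
Beta: (1/4)·7 + (3/8)·1 + (3/8)·3 = 13/4
Gamma: (1/4)·1 + (3/8)·3 + (3/8)·2 = 17/8
Delta: (1/4)·0 + (3/8)·9 + (3/8)·0 = 27/8
Highest expected payoff is 45/8, from Alpha.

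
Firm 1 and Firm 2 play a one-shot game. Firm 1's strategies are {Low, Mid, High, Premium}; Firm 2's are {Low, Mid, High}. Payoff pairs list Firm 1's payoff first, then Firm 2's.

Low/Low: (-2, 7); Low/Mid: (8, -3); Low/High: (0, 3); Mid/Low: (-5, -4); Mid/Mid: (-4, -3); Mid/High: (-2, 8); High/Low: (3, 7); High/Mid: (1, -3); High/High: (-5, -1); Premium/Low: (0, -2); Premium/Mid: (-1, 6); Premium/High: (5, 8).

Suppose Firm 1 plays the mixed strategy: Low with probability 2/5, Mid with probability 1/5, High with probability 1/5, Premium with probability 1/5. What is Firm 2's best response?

Firm 2's best reply maximizes expected payoff against the mix.
Low: (2/5)·7 + (1/5)·(-4) + (1/5)·7 + (1/5)·(-2) = 3
Mid: (2/5)·(-3) + (1/5)·(-3) + (1/5)·(-3) + (1/5)·6 = -6/5
High: (2/5)·3 + (1/5)·8 + (1/5)·(-1) + (1/5)·8 = 21/5
Highest expected payoff is 21/5, from High.

High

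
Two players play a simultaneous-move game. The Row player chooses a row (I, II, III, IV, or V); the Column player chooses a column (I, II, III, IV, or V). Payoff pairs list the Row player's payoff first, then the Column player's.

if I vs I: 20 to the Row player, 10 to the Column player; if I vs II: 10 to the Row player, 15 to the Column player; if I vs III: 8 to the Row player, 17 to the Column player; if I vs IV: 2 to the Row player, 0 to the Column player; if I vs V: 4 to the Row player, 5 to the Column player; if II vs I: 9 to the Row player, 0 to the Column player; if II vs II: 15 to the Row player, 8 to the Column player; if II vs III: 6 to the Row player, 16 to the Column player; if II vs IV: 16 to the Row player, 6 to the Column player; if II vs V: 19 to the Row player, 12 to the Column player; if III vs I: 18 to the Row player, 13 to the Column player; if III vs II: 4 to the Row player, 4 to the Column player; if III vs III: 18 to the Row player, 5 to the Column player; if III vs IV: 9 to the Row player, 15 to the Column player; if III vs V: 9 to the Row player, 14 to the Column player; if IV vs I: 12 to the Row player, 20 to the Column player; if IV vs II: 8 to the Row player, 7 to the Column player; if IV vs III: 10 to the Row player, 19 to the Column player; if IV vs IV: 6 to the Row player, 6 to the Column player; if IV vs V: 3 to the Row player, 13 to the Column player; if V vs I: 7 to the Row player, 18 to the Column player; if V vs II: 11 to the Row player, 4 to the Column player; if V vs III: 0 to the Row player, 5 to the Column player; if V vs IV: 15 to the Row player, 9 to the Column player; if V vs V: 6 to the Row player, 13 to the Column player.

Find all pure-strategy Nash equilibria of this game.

No pure-strategy Nash equilibrium

Check mutual best responses: a cell is a NE iff neither player can gain by unilaterally deviating.
The Row player's best responses — vs I: I (payoff 20); vs II: II (payoff 15); vs III: III (payoff 18); vs IV: II (payoff 16); vs V: II (payoff 19).
The Column player's best responses — vs I: III (payoff 17); vs II: III (payoff 16); vs III: IV (payoff 15); vs IV: I (payoff 20); vs V: I (payoff 18).
No cell has both players best-responding. For instance, the Row player's best reply to I is I, but against I the Column player prefers III over I.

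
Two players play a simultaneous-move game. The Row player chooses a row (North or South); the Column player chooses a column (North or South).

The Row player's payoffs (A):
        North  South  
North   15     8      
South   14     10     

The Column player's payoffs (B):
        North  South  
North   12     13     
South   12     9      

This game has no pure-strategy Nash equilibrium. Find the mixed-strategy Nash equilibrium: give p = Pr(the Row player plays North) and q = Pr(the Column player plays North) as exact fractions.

p = 3/4, q = 2/3

Each player's mixing probability is pinned down by making the *other* player indifferent.
The Column player indifferent between North and South: p·12 + (1−p)·12 = p·13 + (1−p)·9 ⟹ 12 + 0p = 9 + 4p ⟹ p = 3/4.
The Row player indifferent between North and South: q·15 + (1−q)·8 = q·14 + (1−q)·10 ⟹ 8 + 7q = 10 + 4q ⟹ q = 2/3.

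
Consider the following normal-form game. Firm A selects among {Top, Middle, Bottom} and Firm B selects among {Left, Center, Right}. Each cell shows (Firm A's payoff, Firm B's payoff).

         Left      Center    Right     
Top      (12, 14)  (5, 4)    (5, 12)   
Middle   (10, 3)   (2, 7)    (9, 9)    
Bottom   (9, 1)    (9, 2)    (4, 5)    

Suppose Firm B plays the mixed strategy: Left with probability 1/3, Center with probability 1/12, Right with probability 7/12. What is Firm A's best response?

Firm A's best reply maximizes expected payoff against the mix.
Top: (1/3)·12 + (1/12)·5 + (7/12)·5 = 22/3
Middle: (1/3)·10 + (1/12)·2 + (7/12)·9 = 35/4
Bottom: (1/3)·9 + (1/12)·9 + (7/12)·4 = 73/12
Highest expected payoff is 35/4, from Middle.

Middle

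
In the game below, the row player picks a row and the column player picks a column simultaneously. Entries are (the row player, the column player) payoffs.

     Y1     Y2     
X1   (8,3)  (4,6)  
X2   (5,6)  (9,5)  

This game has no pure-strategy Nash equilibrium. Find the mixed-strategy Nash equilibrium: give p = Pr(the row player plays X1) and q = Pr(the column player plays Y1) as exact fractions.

In a mixed NE each player is indifferent between their pure strategies, so the opponent's mix sets the indifference.
The column player indifferent between Y1 and Y2: p·3 + (1−p)·6 = p·6 + (1−p)·5 ⟹ 6 + (-3)p = 5 + 1p ⟹ p = 1/4.
The row player indifferent between X1 and X2: q·8 + (1−q)·4 = q·5 + (1−q)·9 ⟹ 4 + 4q = 9 + (-4)q ⟹ q = 5/8.

p = 1/4, q = 5/8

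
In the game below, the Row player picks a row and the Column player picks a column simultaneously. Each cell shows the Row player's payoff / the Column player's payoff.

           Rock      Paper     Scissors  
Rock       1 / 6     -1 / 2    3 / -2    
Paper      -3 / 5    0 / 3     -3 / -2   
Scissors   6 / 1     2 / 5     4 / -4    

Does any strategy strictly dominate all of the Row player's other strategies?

A strategy is strictly dominant if it gives the Row player a strictly higher payoff than every other strategy, against every choice by the opponent.
Scissors strictly dominates: vs Rock: 6 > each of {1, -3}; vs Paper: 2 > each of {-1, 0}; vs Scissors: 4 > each of {3, -3}.

Scissors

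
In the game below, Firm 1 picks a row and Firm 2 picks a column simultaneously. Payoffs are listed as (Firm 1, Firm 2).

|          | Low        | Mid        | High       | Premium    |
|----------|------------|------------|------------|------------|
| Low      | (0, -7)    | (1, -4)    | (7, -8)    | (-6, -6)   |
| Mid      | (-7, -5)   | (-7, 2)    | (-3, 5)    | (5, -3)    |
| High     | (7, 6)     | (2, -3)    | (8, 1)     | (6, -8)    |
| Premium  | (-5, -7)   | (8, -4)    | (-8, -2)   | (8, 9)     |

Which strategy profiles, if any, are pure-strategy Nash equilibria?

Find each player's best response to every opponent strategy; NE are the intersections.
Firm 1's best responses — vs Low: High (payoff 7); vs Mid: Premium (payoff 8); vs High: High (payoff 8); vs Premium: Premium (payoff 8).
Firm 2's best responses — vs Low: Mid (payoff -4); vs Mid: High (payoff 5); vs High: Low (payoff 6); vs Premium: Premium (payoff 9).
Mutual best responses occur at (High, Low) and (Premium, Premium); at each, neither player gains by switching.

(High, Low) and (Premium, Premium)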